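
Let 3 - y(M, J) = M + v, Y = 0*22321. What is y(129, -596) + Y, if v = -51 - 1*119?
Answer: 44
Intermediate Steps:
v = -170 (v = -51 - 119 = -170)
Y = 0
y(M, J) = 173 - M (y(M, J) = 3 - (M - 170) = 3 - (-170 + M) = 3 + (170 - M) = 173 - M)
y(129, -596) + Y = (173 - 1*129) + 0 = (173 - 129) + 0 = 44 + 0 = 44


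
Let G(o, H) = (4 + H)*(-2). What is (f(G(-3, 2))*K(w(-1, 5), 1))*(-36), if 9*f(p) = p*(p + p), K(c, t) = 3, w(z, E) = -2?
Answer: -3456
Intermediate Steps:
G(o, H) = -8 - 2*H
f(p) = 2*p**2/9 (f(p) = (p*(p + p))/9 = (p*(2*p))/9 = (2*p**2)/9 = 2*p**2/9)
(f(G(-3, 2))*K(w(-1, 5), 1))*(-36) = ((2*(-8 - 2*2)**2/9)*3)*(-36) = ((2*(-8 - 4)**2/9)*3)*(-36) = (((2/9)*(-12)**2)*3)*(-36) = (((2/9)*144)*3)*(-36) = (32*3)*(-36) = 96*(-36) = -3456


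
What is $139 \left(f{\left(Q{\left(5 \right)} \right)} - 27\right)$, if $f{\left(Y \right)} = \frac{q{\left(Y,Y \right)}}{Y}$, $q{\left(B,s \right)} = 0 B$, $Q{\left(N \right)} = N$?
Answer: $-3753$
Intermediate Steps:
$q{\left(B,s \right)} = 0$
$f{\left(Y \right)} = 0$ ($f{\left(Y \right)} = \frac{0}{Y} = 0$)
$139 \left(f{\left(Q{\left(5 \right)} \right)} - 27\right) = 139 \left(0 - 27\right) = 139 \left(-27\right) = -3753$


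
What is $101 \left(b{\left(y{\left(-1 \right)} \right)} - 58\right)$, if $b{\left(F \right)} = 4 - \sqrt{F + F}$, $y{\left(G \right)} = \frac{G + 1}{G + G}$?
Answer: $0$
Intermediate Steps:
$y{\left(G \right)} = \frac{1 + G}{2 G}$
$b{\left(F \right)} = 4 - \sqrt{2} \sqrt{F}$ ($b{\left(F \right)} = 4 - \sqrt{2 F} = 4 - \sqrt{2} \sqrt{F}$)
$101 \left(b{\left(y{\left(-1 \right)} \right)} - 58\right) = 101 \left(\left(4 - \sqrt{2} \sqrt{\frac{1 - 1}{2 \left(-1\right)}}\right) - 58\right) = 101 \left(\left(4 - \sqrt{2} \sqrt{\frac{1}{2} \left(-1\right) 0}\right) - 58\right) = 101 \left(\left(4 - \sqrt{2} \sqrt{0}\right) - 58\right) = 101 \left(\left(4 - \sqrt{2} \cdot 0\right) - 58\right) = 101 \left(\left(4 + 0\right) - 58\right) = 101 \left(4 - 58\right) = 101 \left(-54\right) = -5454$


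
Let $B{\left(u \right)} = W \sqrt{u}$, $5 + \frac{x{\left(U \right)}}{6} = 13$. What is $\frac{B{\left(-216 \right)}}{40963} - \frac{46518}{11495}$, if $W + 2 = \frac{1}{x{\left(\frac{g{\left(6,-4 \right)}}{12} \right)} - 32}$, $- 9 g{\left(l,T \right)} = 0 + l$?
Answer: $- \frac{46518}{11495} - \frac{93 i \sqrt{6}}{327704} \approx -4.0468 - 0.00069515 i$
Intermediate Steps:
$g{\left(l,T \right)} = - \frac{l}{9}$ ($g{\left(l,T \right)} = - \frac{0 + l}{9} = - \frac{l}{9}$)
$x{\left(U \right)} = 48$ ($x{\left(U \right)} = -30 + 6 \cdot 13 = -30 + 78 = 48$)
$W = - \frac{31}{16}$ ($W = -2 + \frac{1}{48 - 32} = -2 + \frac{1}{16} = - \frac{31}{16} \approx -1.9375$)
$B{\left(u \right)} = - \frac{31 \sqrt{u}}{16}$
$\frac{B{\left(-216 \right)}}{40963} - \frac{46518}{11495} = \frac{\left(- \frac{31}{16}\right) \sqrt{-216}}{40963} - \frac{46518}{11495} = - \frac{31 \cdot 6 i \sqrt{6}}{16} \cdot \frac{1}{40963} - \frac{46518}{11495} = - \frac{93 i \sqrt{6}}{8} \cdot \frac{1}{40963} - \frac{46518}{11495} = - \frac{93 i \sqrt{6}}{327704} - \frac{46518}{11495} = - \frac{46518}{11495} - \frac{93 i \sqrt{6}}{327704}$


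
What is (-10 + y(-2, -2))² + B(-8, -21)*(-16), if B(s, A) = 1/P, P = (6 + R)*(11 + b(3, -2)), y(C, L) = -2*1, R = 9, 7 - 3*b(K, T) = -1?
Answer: 29504/205 ≈ 143.92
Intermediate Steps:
b(K, T) = 8/3 (b(K, T) = 7/3 - ⅓*(-1) = 7/3 + ⅓ = 8/3)
y(C, L) = -2
P = 205 (P = (6 + 9)*(11 + 8/3) = 15*(41/3) = 205)
B(s, A) = 1/205
(-10 + y(-2, -2))² + B(-8, -21)*(-16) = (-10 - 2)² + (1/205)*(-16) = (-12)² - 16/205 = 144 - 16/205 = 29504/205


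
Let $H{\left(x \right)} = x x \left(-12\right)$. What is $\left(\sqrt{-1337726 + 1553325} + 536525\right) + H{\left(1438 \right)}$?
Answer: $-24277603 + \sqrt{215599} \approx -2.4277 \cdot 10^{7}$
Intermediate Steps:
$H{\left(x \right)} = - 12 x^{2}$ ($H{\left(x \right)} = x^{2} \left(-12\right) = - 12 x^{2}$)
$\left(\sqrt{-1337726 + 1553325} + 536525\right) + H{\left(1438 \right)} = \left(\sqrt{-1337726 + 1553325} + 536525\right) - 12 \cdot 1438^{2} = \left(\sqrt{215599} + 536525\right) - 24814128 = \left(536525 + \sqrt{215599}\right) - 24814128 = -24277603 + \sqrt{215599}$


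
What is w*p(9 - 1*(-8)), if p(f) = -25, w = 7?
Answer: -175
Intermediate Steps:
w*p(9 - 1*(-8)) = 7*(-25) = -175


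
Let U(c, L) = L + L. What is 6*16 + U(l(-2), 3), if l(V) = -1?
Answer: 102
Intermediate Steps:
U(c, L) = 2*L
6*16 + U(l(-2), 3) = 6*16 + 2*3 = 96 + 6 = 102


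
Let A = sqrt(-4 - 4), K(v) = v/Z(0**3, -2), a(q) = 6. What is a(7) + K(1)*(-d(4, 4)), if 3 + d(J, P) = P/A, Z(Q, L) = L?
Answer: 9/2 - I*sqrt(2)/2 ≈ 4.5 - 0.70711*I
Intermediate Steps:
K(v) = -v/2 (K(v) = v/(-2) = v*(-1/2) = -v/2)
A = 2*I*sqrt(2) (A = sqrt(-8) = 2*I*sqrt(2) ≈ 2.8284*I)
d(J, P) = -3 - I*P*sqrt(2)/4 (d(J, P) = -3 + P/((2*I*sqrt(2))) = -3 + P*(-I*sqrt(2)/4) = -3 - I*P*sqrt(2)/4)
a(7) + K(1)*(-d(4, 4)) = 6 + (-1/2*1)*(-(-3 - 1/4*I*4*sqrt(2))) = 6 - (-1)*(-3 - I*sqrt(2))/2 = 6 - (3 + I*sqrt(2))/2 = 6 + (-3/2 - I*sqrt(2)/2) = 9/2 - I*sqrt(2)/2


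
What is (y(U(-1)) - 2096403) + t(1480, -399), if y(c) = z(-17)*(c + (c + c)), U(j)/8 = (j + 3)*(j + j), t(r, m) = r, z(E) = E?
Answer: -2093291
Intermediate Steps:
U(j) = 16*j*(3 + j) (U(j) = 8*((j + 3)*(j + j)) = 8*((3 + j)*(2*j)) = 8*(2*j*(3 + j)) = 16*j*(3 + j))
y(c) = -51*c (y(c) = -17*(c + (c + c)) = -17*(c + 2*c) = -51*c)
(y(U(-1)) - 2096403) + t(1480, -399) = (-816*(-1)*(3 - 1) - 2096403) + 1480 = (-816*(-1)*2 - 2096403) + 1480 = (-51*(-32) - 2096403) + 1480 = (1632 - 2096403) + 1480 = -2094771 + 1480 = -2093291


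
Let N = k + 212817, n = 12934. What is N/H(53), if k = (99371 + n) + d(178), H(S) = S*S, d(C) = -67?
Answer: 325055/2809 ≈ 115.72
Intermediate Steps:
H(S) = S²
k = 112238 (k = (99371 + 12934) - 67 = 112305 - 67 = 112238)
N = 325055 (N = 112238 + 212817 = 325055)
N/H(53) = 325055/(53²) = 325055/2809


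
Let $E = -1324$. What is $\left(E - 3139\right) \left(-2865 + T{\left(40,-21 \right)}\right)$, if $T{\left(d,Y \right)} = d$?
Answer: $12607975$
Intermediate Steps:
$\left(E - 3139\right) \left(-2865 + T{\left(40,-21 \right)}\right) = \left(-1324 - 3139\right) \left(-2865 + 40\right) = \left(-4463\right) \left(-2825\right) = 12607975$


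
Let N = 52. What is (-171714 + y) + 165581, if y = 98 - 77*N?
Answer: -10039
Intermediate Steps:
y = -3906 (y = 98 - 77*52 = 98 - 4004 = -3906)
(-171714 + y) + 165581 = (-171714 - 3906) + 165581 = -175620 + 165581 = -10039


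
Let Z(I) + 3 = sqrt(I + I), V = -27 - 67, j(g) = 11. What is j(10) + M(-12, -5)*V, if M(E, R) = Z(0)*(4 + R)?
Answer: -271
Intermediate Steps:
V = -94
Z(I) = -3 + sqrt(2)*sqrt(I) (Z(I) = -3 + sqrt(I + I) = -3 + sqrt(2*I) = -3 + sqrt(2)*sqrt(I))
M(E, R) = -12 - 3*R (M(E, R) = (-3 + sqrt(2)*sqrt(0))*(4 + R) = (-3 + sqrt(2)*0)*(4 + R) = (-3 + 0)*(4 + R) = -3*(4 + R) = -12 - 3*R)
j(10) + M(-12, -5)*V = 11 + (-12 - 3*(-5))*(-94) = 11 + (-12 + 15)*(-94) = 11 + 3*(-94) = 11 - 282 = -271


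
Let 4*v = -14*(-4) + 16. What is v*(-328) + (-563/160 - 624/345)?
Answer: -4349265/736 ≈ -5909.3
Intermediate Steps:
v = 18 (v = (-14*(-4) + 16)/4 = (56 + 16)/4 = (¼)*72 = 18)
v*(-328) + (-563/160 - 624/345) = 18*(-328) + (-563/160 - 624/345) = -5904 + (-563*1/160 - 624*1/345) = -5904 + (-563/160 - 208/115) = -5904 - 3921/736 = -4349265/736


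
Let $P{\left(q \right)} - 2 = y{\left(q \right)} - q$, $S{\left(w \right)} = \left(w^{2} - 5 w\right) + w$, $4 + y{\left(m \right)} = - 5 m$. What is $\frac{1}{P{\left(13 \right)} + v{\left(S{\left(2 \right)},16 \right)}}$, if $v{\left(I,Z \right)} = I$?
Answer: $- \frac{1}{84} \approx -0.011905$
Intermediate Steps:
$y{\left(m \right)} = -4 - 5 m$
$S{\left(w \right)} = w^{2} - 4 w$
$P{\left(q \right)} = -2 - 6 q$ ($P{\left(q \right)} = 2 - \left(4 + 6 q\right) = -2 - 6 q$)
$\frac{1}{P{\left(13 \right)} + v{\left(S{\left(2 \right)},16 \right)}} = \frac{1}{\left(-2 - 78\right) + 2 \left(-4 + 2\right)} = \frac{1}{\left(-2 - 78\right) + 2 \left(-2\right)} = \frac{1}{-80 - 4} = \frac{1}{-84} = - \frac{1}{84}$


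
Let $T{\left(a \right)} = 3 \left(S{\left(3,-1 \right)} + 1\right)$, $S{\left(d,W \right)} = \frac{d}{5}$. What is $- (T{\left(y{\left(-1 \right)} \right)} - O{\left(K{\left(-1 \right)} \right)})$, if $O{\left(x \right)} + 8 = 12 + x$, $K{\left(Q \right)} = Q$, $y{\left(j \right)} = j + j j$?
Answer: $- \frac{9}{5} \approx -1.8$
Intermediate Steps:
$S{\left(d,W \right)} = \frac{d}{5}$ ($S{\left(d,W \right)} = d \frac{1}{5} = \frac{d}{5}$)
$y{\left(j \right)} = j + j^{2}$
$T{\left(a \right)} = \frac{24}{5}$ ($T{\left(a \right)} = 3 \left(\frac{1}{5} \cdot 3 + 1\right) = 3 \left(\frac{3}{5} + 1\right) = 3 \cdot \frac{8}{5} = \frac{24}{5}$)
$O{\left(x \right)} = 4 + x$ ($O{\left(x \right)} = -8 + \left(12 + x\right) = 4 + x$)
$- (T{\left(y{\left(-1 \right)} \right)} - O{\left(K{\left(-1 \right)} \right)}) = - (\frac{24}{5} - \left(4 - 1\right)) = - (\frac{24}{5} - 3) = \left(-1\right) \frac{9}{5} = - \frac{9}{5}$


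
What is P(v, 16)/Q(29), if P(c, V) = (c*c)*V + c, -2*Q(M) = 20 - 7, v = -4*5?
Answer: -12760/13 ≈ -981.54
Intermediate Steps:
v = -20
Q(M) = -13/2 (Q(M) = -(20 - 7)/2 = -1/2*13 = -13/2)
P(c, V) = c + V*c**2 (P(c, V) = c**2*V + c = V*c**2 + c = c + V*c**2)
P(v, 16)/Q(29) = (-20*(1 + 16*(-20)))/(-13/2) = -(-40)*(1 - 320)/13 = -(-40)*(-319)/13 = -2/13*6380 = -12760/13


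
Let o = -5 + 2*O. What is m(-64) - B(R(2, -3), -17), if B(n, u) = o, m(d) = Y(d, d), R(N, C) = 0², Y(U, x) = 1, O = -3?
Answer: 12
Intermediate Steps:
R(N, C) = 0
m(d) = 1
o = -11 (o = -5 + 2*(-3) = -5 - 6 = -11)
B(n, u) = -11
m(-64) - B(R(2, -3), -17) = 1 - 1*(-11) = 1 + 11 = 12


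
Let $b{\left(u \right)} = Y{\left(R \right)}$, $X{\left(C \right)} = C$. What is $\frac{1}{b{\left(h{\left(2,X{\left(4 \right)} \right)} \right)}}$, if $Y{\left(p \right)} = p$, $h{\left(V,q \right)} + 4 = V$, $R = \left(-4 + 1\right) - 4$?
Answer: $- \frac{1}{7} \approx -0.14286$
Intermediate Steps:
$R = -7$ ($R = -3 - 4 = -7$)
$h{\left(V,q \right)} = -4 + V$
$b{\left(u \right)} = -7$
$\frac{1}{b{\left(h{\left(2,X{\left(4 \right)} \right)} \right)}} = \frac{1}{-7} = - \frac{1}{7}$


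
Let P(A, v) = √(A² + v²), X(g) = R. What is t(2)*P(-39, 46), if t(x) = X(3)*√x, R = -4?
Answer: -4*√7274 ≈ -341.15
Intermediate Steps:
X(g) = -4
t(x) = -4*√x
t(2)*P(-39, 46) = (-4*√2)*√((-39)² + 46²) = (-4*√2)*√(1521 + 2116) = (-4*√2)*√3637 = -4*√7274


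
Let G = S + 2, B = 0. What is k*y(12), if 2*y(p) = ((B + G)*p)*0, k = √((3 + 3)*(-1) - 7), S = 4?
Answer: 0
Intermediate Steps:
G = 6 (G = 4 + 2 = 6)
k = I*√13 (k = √(6*(-1) - 7) = √(-6 - 7) = √(-13) = I*√13 ≈ 3.6056*I)
y(p) = 0 (y(p) = (((0 + 6)*p)*0)/2 = ((6*p)*0)/2 = (½)*0 = 0)
k*y(12) = (I*√13)*0 = 0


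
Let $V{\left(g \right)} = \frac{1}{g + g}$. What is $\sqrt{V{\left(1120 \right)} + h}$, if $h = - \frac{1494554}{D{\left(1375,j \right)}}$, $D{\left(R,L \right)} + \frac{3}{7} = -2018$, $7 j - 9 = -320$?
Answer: $\frac{3 \sqrt{1287641281015915}}{3956120} \approx 27.211$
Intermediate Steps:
$j = - \frac{311}{7}$ ($j = \frac{9}{7} + \frac{1}{7} \left(-320\right) = \frac{9}{7} - \frac{320}{7} = - \frac{311}{7} \approx -44.429$)
$V{\left(g \right)} = \frac{1}{2 g}$
$D{\left(R,L \right)} = - \frac{14129}{7}$ ($D{\left(R,L \right)} = - \frac{3}{7} - 2018 = - \frac{14129}{7}$)
$h = \frac{10461878}{14129}$ ($h = - \frac{1494554}{- \frac{14129}{7}} = \left(-1494554\right) \left(- \frac{7}{14129}\right) = \frac{10461878}{14129} \approx 740.45$)
$\sqrt{V{\left(1120 \right)} + h} = \sqrt{\frac{1}{2 \cdot 1120} + \frac{10461878}{14129}} = \sqrt{\frac{1}{2} \cdot \frac{1}{1120} + \frac{10461878}{14129}} = \sqrt{\frac{1}{2240} + \frac{10461878}{14129}} = \sqrt{\frac{23434620849}{31648960}} = \frac{3 \sqrt{1287641281015915}}{3956120}$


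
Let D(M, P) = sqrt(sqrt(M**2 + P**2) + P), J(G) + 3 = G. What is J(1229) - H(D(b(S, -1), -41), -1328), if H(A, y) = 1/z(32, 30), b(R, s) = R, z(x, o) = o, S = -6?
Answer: 36779/30 ≈ 1226.0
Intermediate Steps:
J(G) = -3 + G
D(M, P) = sqrt(P + sqrt(M**2 + P**2))
H(A, y) = 1/30
J(1229) - H(D(b(S, -1), -41), -1328) = (-3 + 1229) - 1*1/30 = 1226 - 1/30 = 36779/30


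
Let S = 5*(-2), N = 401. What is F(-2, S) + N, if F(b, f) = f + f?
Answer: 381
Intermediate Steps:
S = -10
F(b, f) = 2*f
F(-2, S) + N = 2*(-10) + 401 = -20 + 401 = 381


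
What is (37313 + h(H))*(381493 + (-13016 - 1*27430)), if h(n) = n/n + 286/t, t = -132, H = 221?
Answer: 76350532937/6 ≈ 1.2725e+10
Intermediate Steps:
h(n) = -7/6 (h(n) = n/n + 286/(-132) = 1 + 286*(-1/132) = 1 - 13/6 = -7/6)
(37313 + h(H))*(381493 + (-13016 - 1*27430)) = (37313 - 7/6)*(381493 + (-13016 - 1*27430)) = 223871*(381493 + (-13016 - 27430))/6 = 223871*(381493 - 40446)/6 = (223871/6)*341047 = 76350532937/6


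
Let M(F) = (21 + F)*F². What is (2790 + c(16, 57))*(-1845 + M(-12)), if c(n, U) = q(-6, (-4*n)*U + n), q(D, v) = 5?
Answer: -1534455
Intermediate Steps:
M(F) = F²*(21 + F)
c(n, U) = 5
(2790 + c(16, 57))*(-1845 + M(-12)) = (2790 + 5)*(-1845 + (-12)²*(21 - 12)) = 2795*(-1845 + 144*9) = 2795*(-1845 + 1296) = 2795*(-549) = -1534455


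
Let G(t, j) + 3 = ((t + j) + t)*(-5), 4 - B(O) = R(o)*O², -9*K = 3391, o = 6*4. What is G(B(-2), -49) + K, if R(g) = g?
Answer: 7067/9 ≈ 785.22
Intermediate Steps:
o = 24
K = -3391/9 (K = -⅑*3391 = -3391/9 ≈ -376.78)
B(O) = 4 - 24*O²
G(t, j) = -3 - 10*t - 5*j (G(t, j) = -3 + ((t + j) + t)*(-5) = -3 + ((j + t) + t)*(-5) = -3 + (j + 2*t)*(-5) = -3 + (-10*t - 5*j) = -3 - 10*t - 5*j)
G(B(-2), -49) + K = (-3 - 10*(4 - 24*(-2)²) - 5*(-49)) - 3391/9 = (-3 - 10*(4 - 24*4) + 245) - 3391/9 = (-3 - 10*(4 - 96) + 245) - 3391/9 = (-3 - 10*(-92) + 245) - 3391/9 = (-3 + 920 + 245) - 3391/9 = 1162 - 3391/9 = 7067/9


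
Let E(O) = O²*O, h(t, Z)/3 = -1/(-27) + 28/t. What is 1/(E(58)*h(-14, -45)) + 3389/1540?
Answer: 8761354561/3981260360 ≈ 2.2006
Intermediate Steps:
h(t, Z) = ⅑ + 84/t (h(t, Z) = 3*(-1/(-27) + 28/t) = 3*(-1*(-1/27) + 28/t) = 3*(1/27 + 28/t) = ⅑ + 84/t)
E(O) = O³
1/(E(58)*h(-14, -45)) + 3389/1540 = 1/((58³)*(((⅑)*(756 - 14)/(-14)))) + 3389/1540 = 1/(195112*(((⅑)*(-1/14)*742))) + 3389*(1/1540) = 1/(195112*(-53/9)) + 3389/1540 = (1/195112)*(-9/53) + 3389/1540 = -9/10340936 + 3389/1540 = 8761354561/3981260360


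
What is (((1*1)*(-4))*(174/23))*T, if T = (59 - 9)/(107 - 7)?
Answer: -348/23 ≈ -15.130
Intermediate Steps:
T = 1/2 (T = 50/100 = 50*(1/100) = 1/2 ≈ 0.50000)
(((1*1)*(-4))*(174/23))*T = (((1*1)*(-4))*(174/23))*(1/2) = ((1*(-4))*(174*(1/23)))*(1/2) = -4*174/23*(1/2) = -696/23*1/2 = -348/23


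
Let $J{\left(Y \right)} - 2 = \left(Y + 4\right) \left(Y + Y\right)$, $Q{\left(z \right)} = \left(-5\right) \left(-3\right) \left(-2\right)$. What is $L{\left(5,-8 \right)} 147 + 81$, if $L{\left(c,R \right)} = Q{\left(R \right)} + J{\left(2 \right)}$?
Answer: $-507$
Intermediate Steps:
$Q{\left(z \right)} = -30$ ($Q{\left(z \right)} = 15 \left(-2\right) = -30$)
$J{\left(Y \right)} = 2 + 2 Y \left(4 + Y\right)$ ($J{\left(Y \right)} = 2 + \left(Y + 4\right) \left(Y + Y\right) = 2 + \left(4 + Y\right) 2 Y = 2 + 2 Y \left(4 + Y\right)$)
$L{\left(c,R \right)} = -4$ ($L{\left(c,R \right)} = -30 + \left(2 + 2 \cdot 2^{2} + 8 \cdot 2\right) = -30 + \left(2 + 2 \cdot 4 + 16\right) = -30 + \left(2 + 8 + 16\right) = -30 + 26 = -4$)
$L{\left(5,-8 \right)} 147 + 81 = \left(-4\right) 147 + 81 = -588 + 81 = -507$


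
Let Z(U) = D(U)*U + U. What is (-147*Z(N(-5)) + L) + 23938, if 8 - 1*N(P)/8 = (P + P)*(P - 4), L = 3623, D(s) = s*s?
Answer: 41498285145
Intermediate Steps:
D(s) = s²
N(P) = 64 - 16*P*(-4 + P) (N(P) = 64 - 8*(P + P)*(P - 4) = 64 - 8*2*P*(-4 + P) = 64 - 16*P*(-4 + P))
Z(U) = U + U³ (Z(U) = U²*U + U = U³ + U = U + U³)
(-147*Z(N(-5)) + L) + 23938 = (-147*((64 - 16*(-5)² + 64*(-5)) + (64 - 16*(-5)² + 64*(-5))³) + 3623) + 23938 = (-147*((64 - 16*25 - 320) + (64 - 16*25 - 320)³) + 3623) + 23938 = (-147*((64 - 400 - 320) + (64 - 400 - 320)³) + 3623) + 23938 = (-147*(-656 + (-656)³) + 3623) + 23938 = (-147*(-656 - 282300416) + 3623) + 23938 = (-147*(-282301072) + 3623) + 23938 = (41498257584 + 3623) + 23938 = 41498261207 + 23938 = 41498285145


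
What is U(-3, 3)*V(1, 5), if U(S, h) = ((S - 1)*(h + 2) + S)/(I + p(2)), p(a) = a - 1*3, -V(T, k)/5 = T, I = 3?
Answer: 115/2 ≈ 57.500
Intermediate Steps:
V(T, k) = -5*T
p(a) = -3 + a (p(a) = a - 3 = -3 + a)
U(S, h) = S/2 + (-1 + S)*(2 + h)/2 (U(S, h) = ((S - 1)*(h + 2) + S)/(3 + (-3 + 2)) = ((-1 + S)*(2 + h) + S)/(3 - 1) = (S + (-1 + S)*(2 + h))/2 = (S + (-1 + S)*(2 + h))*(1/2) = S/2 + (-1 + S)*(2 + h)/2)
U(-3, 3)*V(1, 5) = (-1 - 1/2*3 + (3/2)*(-3) + (1/2)*(-3)*3)*(-5*1) = (-1 - 3/2 - 9/2 - 9/2)*(-5) = -23/2*(-5) = 115/2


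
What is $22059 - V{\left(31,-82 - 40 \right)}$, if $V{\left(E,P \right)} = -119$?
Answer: $22178$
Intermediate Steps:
$22059 - V{\left(31,-82 - 40 \right)} = 22059 - -119 = 22059 + 119 = 22178$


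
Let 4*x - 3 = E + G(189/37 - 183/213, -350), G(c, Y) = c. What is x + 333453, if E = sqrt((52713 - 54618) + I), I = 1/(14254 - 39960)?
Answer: 3503943167/10508 + I*sqrt(1258821046286)/102824 ≈ 3.3346e+5 + 10.912*I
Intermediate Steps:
I = -1/25706 (I = 1/(-25706) = -1/25706 ≈ -3.8901e-5)
E = I*sqrt(1258821046286)/25706 (E = sqrt((52713 - 54618) - 1/25706) = sqrt(-1905 - 1/25706) = sqrt(-48969931/25706) = I*sqrt(1258821046286)/25706 ≈ 43.646*I)
x = 19043/10508 + I*sqrt(1258821046286)/102824 (x = 3/4 + (I*sqrt(1258821046286)/25706 + (189/37 - 183/213))/4 = 3/4 + (I*sqrt(1258821046286)/25706 + (189*(1/37) - 183*1/213))/4 = 3/4 + (I*sqrt(1258821046286)/25706 + (189/37 - 61/71))/4 = 3/4 + (I*sqrt(1258821046286)/25706 + 11162/2627)/4 = 3/4 + (11162/2627 + I*sqrt(1258821046286)/25706)/4 = 3/4 + (5581/5254 + I*sqrt(1258821046286)/102824) = 19043/10508 + I*sqrt(1258821046286)/102824 ≈ 1.8122 + 10.912*I)
x + 333453 = (19043/10508 + I*sqrt(1258821046286)/102824) + 333453 = 3503943167/10508 + I*sqrt(1258821046286)/102824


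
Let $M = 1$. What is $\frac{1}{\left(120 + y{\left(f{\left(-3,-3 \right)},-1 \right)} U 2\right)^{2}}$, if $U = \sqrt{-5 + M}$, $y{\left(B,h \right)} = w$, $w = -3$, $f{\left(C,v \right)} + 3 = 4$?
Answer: $\frac{11}{163216} + \frac{5 i}{367236} \approx 6.7395 \cdot 10^{-5} + 1.3615 \cdot 10^{-5} i$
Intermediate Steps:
$f{\left(C,v \right)} = 1$ ($f{\left(C,v \right)} = -3 + 4 = 1$)
$y{\left(B,h \right)} = -3$
$U = 2 i$ ($U = \sqrt{-5 + 1} = \sqrt{-4} = 2 i \approx 2.0 i$)
$\frac{1}{\left(120 + y{\left(f{\left(-3,-3 \right)},-1 \right)} U 2\right)^{2}} = \frac{1}{\left(120 + - 3 \cdot 2 i 2\right)^{2}} = \frac{1}{\left(120 + - 6 i 2\right)^{2}} = \frac{1}{\left(120 - 12 i\right)^{2}}$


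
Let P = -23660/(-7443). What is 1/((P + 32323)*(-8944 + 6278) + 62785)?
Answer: -7443/640982286079 ≈ -1.1612e-8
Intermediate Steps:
P = 23660/7443 (P = -23660*(-1/7443) = 23660/7443 ≈ 3.1788)
1/((P + 32323)*(-8944 + 6278) + 62785) = 1/((23660/7443 + 32323)*(-8944 + 6278) + 62785) = 1/((240603749/7443)*(-2666) + 62785) = 1/(-641449594834/7443 + 62785) = 1/(-640982286079/7443) = -7443/640982286079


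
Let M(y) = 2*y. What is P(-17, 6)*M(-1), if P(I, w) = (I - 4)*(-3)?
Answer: -126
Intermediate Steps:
P(I, w) = 12 - 3*I (P(I, w) = (-4 + I)*(-3) = 12 - 3*I)
P(-17, 6)*M(-1) = (12 - 3*(-17))*(2*(-1)) = (12 + 51)*(-2) = 63*(-2) = -126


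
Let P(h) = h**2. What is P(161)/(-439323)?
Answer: -1127/19101 ≈ -0.059002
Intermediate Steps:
P(161)/(-439323) = 161**2/(-439323) = 25921*(-1/439323) = -1127/19101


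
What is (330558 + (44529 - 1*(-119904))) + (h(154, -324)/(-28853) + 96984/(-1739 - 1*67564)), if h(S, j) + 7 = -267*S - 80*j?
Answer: 329927330427544/666533153 ≈ 4.9499e+5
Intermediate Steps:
h(S, j) = -7 - 267*S - 80*j (h(S, j) = -7 + (-267*S - 80*j) = -7 - 267*S - 80*j)
(330558 + (44529 - 1*(-119904))) + (h(154, -324)/(-28853) + 96984/(-1739 - 1*67564)) = (330558 + (44529 - 1*(-119904))) + ((-7 - 267*154 - 80*(-324))/(-28853) + 96984/(-1739 - 1*67564)) = (330558 + (44529 + 119904)) + ((-7 - 41118 + 25920)*(-1/28853) + 96984/(-1739 - 67564)) = (330558 + 164433) + (-15205*(-1/28853) + 96984/(-69303)) = 494991 + (15205/28853 + 96984*(-1/69303)) = 494991 + (15205/28853 - 32328/23101) = 494991 - 581509079/666533153 = 329927330427544/666533153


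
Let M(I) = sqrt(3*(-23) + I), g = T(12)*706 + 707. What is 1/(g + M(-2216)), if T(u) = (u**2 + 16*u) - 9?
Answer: 231569/53624204046 - I*sqrt(2285)/53624204046 ≈ 4.3184e-6 - 8.9142e-10*I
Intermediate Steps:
T(u) = -9 + u**2 + 16*u
g = 231569 (g = (-9 + 12**2 + 16*12)*706 + 707 = (-9 + 144 + 192)*706 + 707 = 327*706 + 707 = 230862 + 707 = 231569)
M(I) = sqrt(-69 + I)
1/(g + M(-2216)) = 1/(231569 + sqrt(-69 - 2216)) = 1/(231569 + sqrt(-2285)) = 1/(231569 + I*sqrt(2285))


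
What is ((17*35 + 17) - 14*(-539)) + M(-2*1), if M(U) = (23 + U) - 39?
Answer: 8140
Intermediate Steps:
M(U) = -16 + U
((17*35 + 17) - 14*(-539)) + M(-2*1) = ((17*35 + 17) - 14*(-539)) + (-16 - 2*1) = ((595 + 17) + 7546) + (-16 - 2) = (612 + 7546) - 18 = 8158 - 18 = 8140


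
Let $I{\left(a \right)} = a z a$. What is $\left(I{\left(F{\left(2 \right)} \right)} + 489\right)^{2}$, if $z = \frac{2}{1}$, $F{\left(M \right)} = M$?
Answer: $247009$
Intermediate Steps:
$z = 2$ ($z = 2 \cdot 1 = 2$)
$I{\left(a \right)} = 2 a^{2}$ ($I{\left(a \right)} = a 2 a = 2 a a = 2 a^{2}$)
$\left(I{\left(F{\left(2 \right)} \right)} + 489\right)^{2} = \left(2 \cdot 2^{2} + 489\right)^{2} = \left(2 \cdot 4 + 489\right)^{2} = \left(8 + 489\right)^{2} = 497^{2} = 247009$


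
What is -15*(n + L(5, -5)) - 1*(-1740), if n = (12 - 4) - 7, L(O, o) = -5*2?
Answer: 1875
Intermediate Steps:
L(O, o) = -10
n = 1 (n = 8 - 7 = 1)
-15*(n + L(5, -5)) - 1*(-1740) = -15*(1 - 10) - 1*(-1740) = -15*(-9) + 1740 = 135 + 1740 = 1875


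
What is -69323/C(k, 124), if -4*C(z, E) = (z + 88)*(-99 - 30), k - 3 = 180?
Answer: -277292/34959 ≈ -7.9319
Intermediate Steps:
k = 183 (k = 3 + 180 = 183)
C(z, E) = 2838 + 129*z/4 (C(z, E) = -(z + 88)*(-99 - 30)/4 = -(88 + z)*(-129)/4 = -(-11352 - 129*z)/4 = 2838 + 129*z/4)
-69323/C(k, 124) = -69323/(2838 + (129/4)*183) = -69323/(2838 + 23607/4) = -69323/34959/4 = -69323*4/34959 = -277292/34959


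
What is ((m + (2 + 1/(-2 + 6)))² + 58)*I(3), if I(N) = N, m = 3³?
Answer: 43851/16 ≈ 2740.7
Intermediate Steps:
m = 27
((m + (2 + 1/(-2 + 6)))² + 58)*I(3) = ((27 + (2 + 1/(-2 + 6)))² + 58)*3 = ((27 + (2 + 1/4))² + 58)*3 = ((27 + (2 + ¼))² + 58)*3 = ((27 + 9/4)² + 58)*3 = ((117/4)² + 58)*3 = (13689/16 + 58)*3 = (14617/16)*3 = 43851/16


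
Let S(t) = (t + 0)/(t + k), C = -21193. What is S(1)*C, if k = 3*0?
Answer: -21193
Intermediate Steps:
k = 0
S(t) = 1 (S(t) = (t + 0)/(t + 0) = t/t = 1)
S(1)*C = 1*(-21193) = -21193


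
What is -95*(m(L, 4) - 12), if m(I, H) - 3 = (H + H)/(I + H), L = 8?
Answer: 2375/3 ≈ 791.67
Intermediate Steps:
m(I, H) = 3 + 2*H/(H + I) (m(I, H) = 3 + (H + H)/(I + H) = 3 + (2*H)/(H + I) = 3 + 2*H/(H + I))
-95*(m(L, 4) - 12) = -95*((3*8 + 5*4)/(4 + 8) - 12) = -95*((24 + 20)/12 - 12) = -95*((1/12)*44 - 12) = -95*(11/3 - 12) = -95*(-25/3) = 2375/3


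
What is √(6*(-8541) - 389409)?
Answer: I*√440655 ≈ 663.82*I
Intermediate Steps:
√(6*(-8541) - 389409) = √(-51246 - 389409) = √(-440655) = I*√440655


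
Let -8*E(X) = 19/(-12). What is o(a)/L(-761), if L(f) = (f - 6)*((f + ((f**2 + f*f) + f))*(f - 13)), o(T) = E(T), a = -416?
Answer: 1/3469622307840 ≈ 2.8822e-13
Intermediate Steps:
E(X) = 19/96 (E(X) = -19/(8*(-12)) = -19*(-1)/(8*12) = -1/8*(-19/12) = 19/96)
o(T) = 19/96
L(f) = (-13 + f)*(-6 + f)*(2*f + 2*f**2) (L(f) = (-6 + f)*((f + ((f**2 + f**2) + f))*(-13 + f)) = (-6 + f)*((f + (2*f**2 + f))*(-13 + f)) = (-6 + f)*((f + (f + 2*f**2))*(-13 + f)) = (-6 + f)*((2*f + 2*f**2)*(-13 + f)) = (-6 + f)*((-13 + f)*(2*f + 2*f**2)) = (-13 + f)*(-6 + f)*(2*f + 2*f**2))
o(a)/L(-761) = 19/(96*((2*(-761)*(78 + (-761)**3 - 18*(-761)**2 + 59*(-761))))) = 19/(96*((2*(-761)*(78 - 440711081 - 18*579121 - 44899)))) = 19/(96*((2*(-761)*(78 - 440711081 - 10424178 - 44899)))) = 19/(96*((2*(-761)*(-451180080)))) = (19/96)/686696081760 = (19/96)*(1/686696081760) = 1/3469622307840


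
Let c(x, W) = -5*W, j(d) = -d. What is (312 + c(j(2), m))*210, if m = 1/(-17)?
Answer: 1114890/17 ≈ 65582.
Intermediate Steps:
m = -1/17 ≈ -0.058824
(312 + c(j(2), m))*210 = (312 - 5*(-1/17))*210 = (312 + 5/17)*210 = (5309/17)*210 = 1114890/17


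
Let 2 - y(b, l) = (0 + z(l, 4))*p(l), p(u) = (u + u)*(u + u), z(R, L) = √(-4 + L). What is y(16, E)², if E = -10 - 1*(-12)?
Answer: 4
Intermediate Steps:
p(u) = 4*u² (p(u) = (2*u)*(2*u) = 4*u²)
E = 2 (E = -10 + 12 = 2)
y(b, l) = 2 (y(b, l) = 2 - (0 + √(-4 + 4))*4*l² = 2 - (0 + √0)*4*l² = 2 - (0 + 0)*4*l² = 2 - 0*4*l² = 2 - 1*0 = 2 + 0 = 2)
y(16, E)² = 2² = 4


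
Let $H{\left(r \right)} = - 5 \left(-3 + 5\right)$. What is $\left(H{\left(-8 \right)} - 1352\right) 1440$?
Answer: $-1961280$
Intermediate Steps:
$H{\left(r \right)} = -10$ ($H{\left(r \right)} = \left(-5\right) 2 = -10$)
$\left(H{\left(-8 \right)} - 1352\right) 1440 = \left(-10 - 1352\right) 1440 = \left(-1362\right) 1440 = -1961280$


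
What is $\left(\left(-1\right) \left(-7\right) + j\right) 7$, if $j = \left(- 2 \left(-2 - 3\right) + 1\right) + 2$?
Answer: $140$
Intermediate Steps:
$j = 13$ ($j = \left(\left(-2\right) \left(-5\right) + 1\right) + 2 = \left(10 + 1\right) + 2 = 11 + 2 = 13$)
$\left(\left(-1\right) \left(-7\right) + j\right) 7 = \left(\left(-1\right) \left(-7\right) + 13\right) 7 = \left(7 + 13\right) 7 = 20 \cdot 7 = 140$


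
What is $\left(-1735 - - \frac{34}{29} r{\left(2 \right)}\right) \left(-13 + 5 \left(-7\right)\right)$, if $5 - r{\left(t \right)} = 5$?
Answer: $83280$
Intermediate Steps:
$r{\left(t \right)} = 0$ ($r{\left(t \right)} = 5 - 5 = 0$)
$\left(-1735 - - \frac{34}{29} r{\left(2 \right)}\right) \left(-13 + 5 \left(-7\right)\right) = \left(-1735 - - \frac{34}{29} \cdot 0\right) \left(-13 + 5 \left(-7\right)\right) = \left(-1735 - \left(-34\right) \frac{1}{29} \cdot 0\right) \left(-13 - 35\right) = \left(-1735 - \left(- \frac{34}{29}\right) 0\right) \left(-48\right) = \left(-1735 - 0\right) \left(-48\right) = \left(-1735 + 0\right) \left(-48\right) = \left(-1735\right) \left(-48\right) = 83280$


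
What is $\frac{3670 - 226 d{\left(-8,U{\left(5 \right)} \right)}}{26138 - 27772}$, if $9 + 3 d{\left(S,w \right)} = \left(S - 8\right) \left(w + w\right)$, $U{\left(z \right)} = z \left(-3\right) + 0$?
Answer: $\frac{15906}{817} \approx 19.469$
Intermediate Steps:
$U{\left(z \right)} = - 3 z$ ($U{\left(z \right)} = - 3 z + 0 = - 3 z$)
$d{\left(S,w \right)} = -3 + \frac{2 w \left(-8 + S\right)}{3}$ ($d{\left(S,w \right)} = -3 + \frac{\left(S - 8\right) \left(w + w\right)}{3} = -3 + \frac{\left(-8 + S\right) 2 w}{3} = -3 + \frac{2 w \left(-8 + S\right)}{3}$)
$\frac{3670 - 226 d{\left(-8,U{\left(5 \right)} \right)}}{26138 - 27772} = \frac{3670 - 226 \left(-3 - \frac{16 \left(\left(-3\right) 5\right)}{3} + \frac{2}{3} \left(-8\right) \left(\left(-3\right) 5\right)\right)}{26138 - 27772} = \frac{3670 - 226 \left(-3 - -80 + \frac{2}{3} \left(-8\right) \left(-15\right)\right)}{-1634} = \left(3670 - 226 \left(-3 + 80 + 80\right)\right) \left(- \frac{1}{1634}\right) = \left(3670 - 35482\right) \left(- \frac{1}{1634}\right) = \left(-31812\right) \left(- \frac{1}{1634}\right) = \frac{15906}{817}$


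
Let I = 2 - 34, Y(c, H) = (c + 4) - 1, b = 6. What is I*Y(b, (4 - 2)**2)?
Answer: -288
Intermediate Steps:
Y(c, H) = 3 + c (Y(c, H) = (4 + c) - 1 = 3 + c)
I = -32
I*Y(b, (4 - 2)**2) = -32*(3 + 6) = -32*9 = -288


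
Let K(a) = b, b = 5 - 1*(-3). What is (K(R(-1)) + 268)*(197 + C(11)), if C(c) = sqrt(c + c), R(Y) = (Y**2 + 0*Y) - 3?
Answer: 54372 + 276*sqrt(22) ≈ 55667.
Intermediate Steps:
R(Y) = -3 + Y**2 (R(Y) = (Y**2 + 0) - 3 = Y**2 - 3 = -3 + Y**2)
C(c) = sqrt(2)*sqrt(c) (C(c) = sqrt(2*c) = sqrt(2)*sqrt(c))
b = 8 (b = 5 + 3 = 8)
K(a) = 8
(K(R(-1)) + 268)*(197 + C(11)) = (8 + 268)*(197 + sqrt(2)*sqrt(11)) = 276*(197 + sqrt(22)) = 54372 + 276*sqrt(22)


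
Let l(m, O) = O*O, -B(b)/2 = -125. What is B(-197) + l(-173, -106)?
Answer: 11486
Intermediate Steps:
B(b) = 250 (B(b) = -2*(-125) = 250)
l(m, O) = O²
B(-197) + l(-173, -106) = 250 + (-106)² = 250 + 11236 = 11486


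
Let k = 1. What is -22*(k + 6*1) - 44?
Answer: -198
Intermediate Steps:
-22*(k + 6*1) - 44 = -22*(1 + 6*1) - 44 = -22*(1 + 6) - 44 = -22*7 - 44 = -154 - 44 = -198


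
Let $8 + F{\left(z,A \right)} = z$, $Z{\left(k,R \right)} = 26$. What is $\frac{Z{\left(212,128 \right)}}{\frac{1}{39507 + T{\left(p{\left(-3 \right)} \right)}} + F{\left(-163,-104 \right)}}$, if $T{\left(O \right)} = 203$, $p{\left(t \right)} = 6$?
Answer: $- \frac{1032460}{6790409} \approx -0.15205$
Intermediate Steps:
$F{\left(z,A \right)} = -8 + z$
$\frac{Z{\left(212,128 \right)}}{\frac{1}{39507 + T{\left(p{\left(-3 \right)} \right)}} + F{\left(-163,-104 \right)}} = \frac{26}{\frac{1}{39507 + 203} - 171} = \frac{26}{\frac{1}{39710} - 171} = \frac{26}{- \frac{6790409}{39710}} = 26 \left(- \frac{39710}{6790409}\right) = - \frac{1032460}{6790409}$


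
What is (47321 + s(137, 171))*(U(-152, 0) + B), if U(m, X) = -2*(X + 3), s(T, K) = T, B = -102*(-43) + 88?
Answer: 212042344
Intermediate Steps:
B = 4474 (B = 4386 + 88 = 4474)
U(m, X) = -6 - 2*X (U(m, X) = -2*(3 + X) = -6 - 2*X)
(47321 + s(137, 171))*(U(-152, 0) + B) = (47321 + 137)*((-6 - 2*0) + 4474) = 47458*((-6 + 0) + 4474) = 47458*(-6 + 4474) = 47458*4468 = 212042344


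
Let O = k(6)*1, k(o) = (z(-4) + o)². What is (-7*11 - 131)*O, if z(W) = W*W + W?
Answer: -67392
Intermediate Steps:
z(W) = W + W² (z(W) = W² + W = W + W²)
k(o) = (12 + o)² (k(o) = (-4*(1 - 4) + o)² = (-4*(-3) + o)² = (12 + o)²)
O = 324 (O = (12 + 6)²*1 = 18²*1 = 324*1 = 324)
(-7*11 - 131)*O = (-7*11 - 131)*324 = (-77 - 131)*324 = -208*324 = -67392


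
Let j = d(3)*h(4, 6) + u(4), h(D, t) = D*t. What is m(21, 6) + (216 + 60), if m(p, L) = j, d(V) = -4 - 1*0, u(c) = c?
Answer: 184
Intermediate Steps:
d(V) = -4 (d(V) = -4 + 0 = -4)
j = -92 (j = -16*6 + 4 = -4*24 + 4 = -96 + 4 = -92)
m(p, L) = -92
m(21, 6) + (216 + 60) = -92 + (216 + 60) = -92 + 276 = 184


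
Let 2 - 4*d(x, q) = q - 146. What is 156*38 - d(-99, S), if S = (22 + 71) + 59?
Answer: 5929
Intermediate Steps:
S = 152 (S = 93 + 59 = 152)
d(x, q) = 37 - q/4 (d(x, q) = ½ - (q - 146)/4 = ½ - (-146 + q)/4 = ½ + (73/2 - q/4) = 37 - q/4)
156*38 - d(-99, S) = 156*38 - (37 - ¼*152) = 5928 - (37 - 38) = 5928 - 1*(-1) = 5928 + 1 = 5929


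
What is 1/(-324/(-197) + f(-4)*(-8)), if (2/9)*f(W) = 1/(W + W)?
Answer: 394/2421 ≈ 0.16274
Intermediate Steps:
f(W) = 9/(4*W) (f(W) = 9/(2*(W + W)) = 9/(2*((2*W))) = 9*(1/(2*W))/2 = 9/(4*W))
1/(-324/(-197) + f(-4)*(-8)) = 1/(-324/(-197) + ((9/4)/(-4))*(-8)) = 1/(-1/197*(-324) + ((9/4)*(-¼))*(-8)) = 1/(324/197 - 9/16*(-8)) = 1/(324/197 + 9/2) = 1/(2421/394) = 394/2421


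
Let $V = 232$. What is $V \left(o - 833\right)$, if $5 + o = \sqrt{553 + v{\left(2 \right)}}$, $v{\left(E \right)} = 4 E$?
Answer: $-194416 + 232 \sqrt{561} \approx -1.8892 \cdot 10^{5}$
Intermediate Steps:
$o = -5 + \sqrt{561}$ ($o = -5 + \sqrt{553 + 4 \cdot 2} = -5 + \sqrt{553 + 8} = -5 + \sqrt{561} \approx 18.685$)
$V \left(o - 833\right) = 232 \left(\left(-5 + \sqrt{561}\right) - 833\right) = 232 \left(-838 + \sqrt{561}\right) = -194416 + 232 \sqrt{561}$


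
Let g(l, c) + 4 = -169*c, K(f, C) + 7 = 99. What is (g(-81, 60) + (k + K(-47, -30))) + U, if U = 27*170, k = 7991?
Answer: 2529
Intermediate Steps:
K(f, C) = 92 (K(f, C) = -7 + 99 = 92)
U = 4590
g(l, c) = -4 - 169*c
(g(-81, 60) + (k + K(-47, -30))) + U = ((-4 - 169*60) + (7991 + 92)) + 4590 = ((-4 - 10140) + 8083) + 4590 = (-10144 + 8083) + 4590 = -2061 + 4590 = 2529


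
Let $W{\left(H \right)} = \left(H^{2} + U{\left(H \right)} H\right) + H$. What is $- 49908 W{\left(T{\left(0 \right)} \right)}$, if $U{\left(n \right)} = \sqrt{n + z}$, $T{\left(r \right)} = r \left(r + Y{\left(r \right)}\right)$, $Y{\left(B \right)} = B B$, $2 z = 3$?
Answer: $0$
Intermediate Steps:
$z = \frac{3}{2}$ ($z = \frac{1}{2} \cdot 3 = \frac{3}{2} \approx 1.5$)
$Y{\left(B \right)} = B^{2}$
$T{\left(r \right)} = r \left(r + r^{2}\right)$
$U{\left(n \right)} = \sqrt{\frac{3}{2} + n}$ ($U{\left(n \right)} = \sqrt{n + \frac{3}{2}} = \sqrt{\frac{3}{2} + n}$)
$W{\left(H \right)} = H + H^{2} + \frac{H \sqrt{6 + 4 H}}{2}$ ($W{\left(H \right)} = \left(H^{2} + \frac{\sqrt{6 + 4 H}}{2} H\right) + H = \left(H^{2} + \frac{H \sqrt{6 + 4 H}}{2}\right) + H = H + H^{2} + \frac{H \sqrt{6 + 4 H}}{2}$)
$- 49908 W{\left(T{\left(0 \right)} \right)} = - 49908 \frac{0^{2} \left(1 + 0\right) \left(2 + \sqrt{6 + 4 \cdot 0^{2} \left(1 + 0\right)} + 2 \cdot 0^{2} \left(1 + 0\right)\right)}{2} = - 49908 \frac{0 \cdot 1 \left(2 + \sqrt{6 + 4 \cdot 0 \cdot 1} + 2 \cdot 0 \cdot 1\right)}{2} = - 49908 \cdot \frac{1}{2} \cdot 0 \left(2 + \sqrt{6 + 4 \cdot 0} + 2 \cdot 0\right) = - 49908 \cdot \frac{1}{2} \cdot 0 \left(2 + \sqrt{6 + 0} + 0\right) = - 49908 \cdot \frac{1}{2} \cdot 0 \left(2 + \sqrt{6} + 0\right) = - 49908 \cdot \frac{1}{2} \cdot 0 \left(2 + \sqrt{6}\right) = \left(-49908\right) 0 = 0$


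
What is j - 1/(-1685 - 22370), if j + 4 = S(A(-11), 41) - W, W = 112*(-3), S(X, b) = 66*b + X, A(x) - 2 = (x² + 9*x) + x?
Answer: 73391806/24055 ≈ 3051.0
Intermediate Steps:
A(x) = 2 + x² + 10*x (A(x) = 2 + ((x² + 9*x) + x) = 2 + (x² + 10*x) = 2 + x² + 10*x)
S(X, b) = X + 66*b
W = -336
j = 3051 (j = -4 + (((2 + (-11)² + 10*(-11)) + 66*41) - 1*(-336)) = -4 + (((2 + 121 - 110) + 2706) + 336) = -4 + ((13 + 2706) + 336) = -4 + (2719 + 336) = -4 + 3055 = 3051)
j - 1/(-1685 - 22370) = 3051 - 1/(-1685 - 22370) = 3051 - 1/(-24055) = 3051 - 1*(-1/24055) = 3051 + 1/24055 = 73391806/24055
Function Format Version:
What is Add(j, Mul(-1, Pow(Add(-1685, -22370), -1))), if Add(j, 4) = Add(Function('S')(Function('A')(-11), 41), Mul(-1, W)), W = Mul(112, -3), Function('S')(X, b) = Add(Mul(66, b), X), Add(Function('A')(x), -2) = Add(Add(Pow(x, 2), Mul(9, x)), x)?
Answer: Rational(73391806, 24055) ≈ 3051.0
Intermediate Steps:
Function('A')(x) = Add(2, Pow(x, 2), Mul(10, x)) (Function('A')(x) = Add(2, Add(Add(Pow(x, 2), Mul(9, x)), x)) = Add(2, Add(Pow(x, 2), Mul(10, x))) = Add(2, Pow(x, 2), Mul(10, x)))
Function('S')(X, b) = Add(X, Mul(66, b))
W = -336
j = 3051 (j = Add(-4, Add(Add(Add(2, Pow(-11, 2), Mul(10, -11)), Mul(66, 41)), Mul(-1, -336))) = Add(-4, Add(Add(Add(2, 121, -110), 2706), 336)) = Add(-4, Add(Add(13, 2706), 336)) = Add(-4, Add(2719, 336)) = Add(-4, 3055) = 3051)
Add(j, Mul(-1, Pow(Add(-1685, -22370), -1))) = Add(3051, Mul(-1, Pow(Add(-1685, -22370), -1))) = Add(3051, Mul(-1, Pow(-24055, -1))) = Add(3051, Mul(-1, Rational(-1, 24055))) = Add(3051, Rational(1, 24055)) = Rational(73391806, 24055)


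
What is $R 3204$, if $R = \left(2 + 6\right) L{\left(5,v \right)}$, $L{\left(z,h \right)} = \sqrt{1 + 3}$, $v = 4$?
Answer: $51264$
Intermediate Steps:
$L{\left(z,h \right)} = 2$ ($L{\left(z,h \right)} = \sqrt{4} = 2$)
$R = 16$ ($R = \left(2 + 6\right) 2 = 8 \cdot 2 = 16$)
$R 3204 = 16 \cdot 3204 = 51264$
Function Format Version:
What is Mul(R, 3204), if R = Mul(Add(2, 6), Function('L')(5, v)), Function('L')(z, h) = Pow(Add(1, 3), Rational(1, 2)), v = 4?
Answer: 51264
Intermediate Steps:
Function('L')(z, h) = 2 (Function('L')(z, h) = Pow(4, Rational(1, 2)) = 2)
R = 16 (R = Mul(Add(2, 6), 2) = Mul(8, 2) = 16)
Mul(R, 3204) = Mul(16, 3204) = 51264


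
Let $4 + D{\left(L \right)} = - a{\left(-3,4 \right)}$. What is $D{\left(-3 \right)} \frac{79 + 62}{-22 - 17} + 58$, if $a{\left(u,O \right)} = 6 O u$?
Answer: $- \frac{2442}{13} \approx -187.85$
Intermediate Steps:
$a{\left(u,O \right)} = 6 O u$
$D{\left(L \right)} = 68$ ($D{\left(L \right)} = -4 - 6 \cdot 4 \left(-3\right) = -4 - -72 = -4 + 72 = 68$)
$D{\left(-3 \right)} \frac{79 + 62}{-22 - 17} + 58 = 68 \frac{79 + 62}{-22 - 17} + 58 = 68 \frac{141}{-39} + 58 = 68 \cdot 141 \left(- \frac{1}{39}\right) + 58 = 68 \left(- \frac{47}{13}\right) + 58 = - \frac{3196}{13} + 58 = - \frac{2442}{13}$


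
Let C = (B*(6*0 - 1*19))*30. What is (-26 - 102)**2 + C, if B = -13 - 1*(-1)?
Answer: 23224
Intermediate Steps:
B = -12 (B = -13 + 1 = -12)
C = 6840 (C = -12*(6*0 - 1*19)*30 = -12*(0 - 19)*30 = -12*(-19)*30 = 228*30 = 6840)
(-26 - 102)**2 + C = (-26 - 102)**2 + 6840 = (-128)**2 + 6840 = 16384 + 6840 = 23224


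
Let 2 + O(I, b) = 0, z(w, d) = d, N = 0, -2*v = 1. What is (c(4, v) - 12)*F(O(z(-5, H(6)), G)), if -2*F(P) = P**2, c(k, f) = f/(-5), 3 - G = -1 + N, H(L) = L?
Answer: 119/5 ≈ 23.800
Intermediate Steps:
v = -1/2 (v = -1/2*1 = -1/2 ≈ -0.50000)
G = 4 (G = 3 - (-1 + 0) = 3 - 1*(-1) = 3 + 1 = 4)
O(I, b) = -2 (O(I, b) = -2 + 0 = -2)
c(k, f) = -f/5 (c(k, f) = f*(-1/5) = -f/5)
F(P) = -P**2/2
(c(4, v) - 12)*F(O(z(-5, H(6)), G)) = (-1/5*(-1/2) - 12)*(-1/2*(-2)**2) = (1/10 - 12)*(-1/2*4) = -119/10*(-2) = 119/5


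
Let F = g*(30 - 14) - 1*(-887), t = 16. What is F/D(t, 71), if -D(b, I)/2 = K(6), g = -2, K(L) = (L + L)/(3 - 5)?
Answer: 285/4 ≈ 71.250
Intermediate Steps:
K(L) = -L (K(L) = (2*L)/(-2) = (2*L)*(-½) = -L)
D(b, I) = 12 (D(b, I) = -(-2)*6 = -2*(-6) = 12)
F = 855 (F = -2*(30 - 14) - 1*(-887) = -2*16 + 887 = -32 + 887 = 855)
F/D(t, 71) = 855/12 = 855*(1/12) = 285/4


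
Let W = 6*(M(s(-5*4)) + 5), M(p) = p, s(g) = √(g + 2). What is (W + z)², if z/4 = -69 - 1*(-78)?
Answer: 3708 + 2376*I*√2 ≈ 3708.0 + 3360.2*I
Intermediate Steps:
s(g) = √(2 + g)
z = 36 (z = 4*(-69 - 1*(-78)) = 4*(-69 + 78) = 4*9 = 36)
W = 30 + 18*I*√2 (W = 6*(√(2 - 5*4) + 5) = 6*(√(2 - 20) + 5) = 6*(√(-18) + 5) = 6*(3*I*√2 + 5) = 6*(5 + 3*I*√2) = 30 + 18*I*√2 ≈ 30.0 + 25.456*I)
(W + z)² = ((30 + 18*I*√2) + 36)² = (66 + 18*I*√2)²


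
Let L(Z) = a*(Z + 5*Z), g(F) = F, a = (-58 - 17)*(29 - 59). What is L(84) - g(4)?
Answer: 1133996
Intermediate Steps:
a = 2250 (a = -75*(-30) = 2250)
L(Z) = 13500*Z (L(Z) = 2250*(Z + 5*Z) = 2250*(6*Z) = 13500*Z)
L(84) - g(4) = 13500*84 - 1*4 = 1134000 - 4 = 1133996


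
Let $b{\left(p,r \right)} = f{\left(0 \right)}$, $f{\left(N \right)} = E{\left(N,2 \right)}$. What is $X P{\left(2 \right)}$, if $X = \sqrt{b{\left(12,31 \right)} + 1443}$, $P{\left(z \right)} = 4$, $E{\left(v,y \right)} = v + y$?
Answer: $68 \sqrt{5} \approx 152.05$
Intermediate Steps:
$f{\left(N \right)} = 2 + N$ ($f{\left(N \right)} = N + 2 = 2 + N$)
$b{\left(p,r \right)} = 2$ ($b{\left(p,r \right)} = 2 + 0 = 2$)
$X = 17 \sqrt{5}$ ($X = \sqrt{2 + 1443} = \sqrt{1445} = 17 \sqrt{5} \approx 38.013$)
$X P{\left(2 \right)} = 17 \sqrt{5} \cdot 4 = 68 \sqrt{5}$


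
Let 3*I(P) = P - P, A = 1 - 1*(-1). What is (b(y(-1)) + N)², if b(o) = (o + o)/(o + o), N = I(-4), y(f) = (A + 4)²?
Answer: 1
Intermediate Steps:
A = 2 (A = 1 + 1 = 2)
I(P) = 0 (I(P) = (P - P)/3 = (⅓)*0 = 0)
y(f) = 36 (y(f) = (2 + 4)² = 6² = 36)
N = 0
b(o) = 1 (b(o) = (2*o)/((2*o)) = (2*o)*(1/(2*o)) = 1)
(b(y(-1)) + N)² = (1 + 0)² = 1² = 1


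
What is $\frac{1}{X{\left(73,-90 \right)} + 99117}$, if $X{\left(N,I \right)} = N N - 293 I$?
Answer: $\frac{1}{130816} \approx 7.6443 \cdot 10^{-6}$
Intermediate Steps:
$X{\left(N,I \right)} = N^{2} - 293 I$
$\frac{1}{X{\left(73,-90 \right)} + 99117} = \frac{1}{\left(73^{2} - -26370\right) + 99117} = \frac{1}{\left(5329 + 26370\right) + 99117} = \frac{1}{31699 + 99117} = \frac{1}{130816}$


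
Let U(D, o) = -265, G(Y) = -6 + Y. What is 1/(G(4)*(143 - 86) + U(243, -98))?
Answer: -1/379 ≈ -0.0026385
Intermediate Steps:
1/(G(4)*(143 - 86) + U(243, -98)) = 1/((-6 + 4)*(143 - 86) - 265) = 1/(-2*57 - 265) = 1/(-114 - 265) = 1/(-379) = -1/379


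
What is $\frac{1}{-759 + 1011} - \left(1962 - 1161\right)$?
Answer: $- \frac{201851}{252} \approx -801.0$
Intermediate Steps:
$\frac{1}{-759 + 1011} - \left(1962 - 1161\right) = \frac{1}{252} - \left(1962 - 1161\right) = \frac{1}{252} - 801 = - \frac{201851}{252}$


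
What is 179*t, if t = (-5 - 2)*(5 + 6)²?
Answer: -151613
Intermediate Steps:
t = -847 (t = -7*11² = -7*121 = -847)
179*t = 179*(-847) = -151613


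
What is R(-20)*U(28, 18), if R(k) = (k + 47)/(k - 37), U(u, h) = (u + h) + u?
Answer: -666/19 ≈ -35.053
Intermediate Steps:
U(u, h) = h + 2*u (U(u, h) = (h + u) + u = h + 2*u)
R(k) = (47 + k)/(-37 + k)
R(-20)*U(28, 18) = ((47 - 20)/(-37 - 20))*(18 + 2*28) = (27/(-57))*(18 + 56) = -1/57*27*74 = -9/19*74 = -666/19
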